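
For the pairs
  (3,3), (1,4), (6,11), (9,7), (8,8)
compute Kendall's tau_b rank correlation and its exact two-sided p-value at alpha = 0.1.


Step 1: Enumerate the 10 unordered pairs (i,j) with i<j and classify each by sign(x_j-x_i) * sign(y_j-y_i).
  (1,2):dx=-2,dy=+1->D; (1,3):dx=+3,dy=+8->C; (1,4):dx=+6,dy=+4->C; (1,5):dx=+5,dy=+5->C
  (2,3):dx=+5,dy=+7->C; (2,4):dx=+8,dy=+3->C; (2,5):dx=+7,dy=+4->C; (3,4):dx=+3,dy=-4->D
  (3,5):dx=+2,dy=-3->D; (4,5):dx=-1,dy=+1->D
Step 2: C = 6, D = 4, total pairs = 10.
Step 3: tau = (C - D)/(n(n-1)/2) = (6 - 4)/10 = 0.200000.
Step 4: Exact two-sided p-value (enumerate n! = 120 permutations of y under H0): p = 0.816667.
Step 5: alpha = 0.1. fail to reject H0.

tau_b = 0.2000 (C=6, D=4), p = 0.816667, fail to reject H0.


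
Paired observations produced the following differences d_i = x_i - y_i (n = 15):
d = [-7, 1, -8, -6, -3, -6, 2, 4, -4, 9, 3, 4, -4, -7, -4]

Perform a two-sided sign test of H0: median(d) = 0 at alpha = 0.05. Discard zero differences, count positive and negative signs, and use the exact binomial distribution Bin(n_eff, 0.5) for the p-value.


Step 1: Discard zero differences. Original n = 15; n_eff = number of nonzero differences = 15.
Nonzero differences (with sign): -7, +1, -8, -6, -3, -6, +2, +4, -4, +9, +3, +4, -4, -7, -4
Step 2: Count signs: positive = 6, negative = 9.
Step 3: Under H0: P(positive) = 0.5, so the number of positives S ~ Bin(15, 0.5).
Step 4: Two-sided exact p-value = sum of Bin(15,0.5) probabilities at or below the observed probability = 0.607239.
Step 5: alpha = 0.05. fail to reject H0.

n_eff = 15, pos = 6, neg = 9, p = 0.607239, fail to reject H0.


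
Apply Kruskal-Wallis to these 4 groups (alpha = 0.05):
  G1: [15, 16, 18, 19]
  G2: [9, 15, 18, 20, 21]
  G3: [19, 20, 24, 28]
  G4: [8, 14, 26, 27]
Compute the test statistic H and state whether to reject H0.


Step 1: Combine all N = 17 observations and assign midranks.
sorted (value, group, rank): (8,G4,1), (9,G2,2), (14,G4,3), (15,G1,4.5), (15,G2,4.5), (16,G1,6), (18,G1,7.5), (18,G2,7.5), (19,G1,9.5), (19,G3,9.5), (20,G2,11.5), (20,G3,11.5), (21,G2,13), (24,G3,14), (26,G4,15), (27,G4,16), (28,G3,17)
Step 2: Sum ranks within each group.
R_1 = 27.5 (n_1 = 4)
R_2 = 38.5 (n_2 = 5)
R_3 = 52 (n_3 = 4)
R_4 = 35 (n_4 = 4)
Step 3: H = 12/(N(N+1)) * sum(R_i^2/n_i) - 3(N+1)
     = 12/(17*18) * (27.5^2/4 + 38.5^2/5 + 52^2/4 + 35^2/4) - 3*18
     = 0.039216 * 1467.76 - 54
     = 3.559314.
Step 4: Ties present; correction factor C = 1 - 24/(17^3 - 17) = 0.995098. Corrected H = 3.559314 / 0.995098 = 3.576847.
Step 5: Under H0, H ~ chi^2(3); p-value = 0.310931.
Step 6: alpha = 0.05. fail to reject H0.

H = 3.5768, df = 3, p = 0.310931, fail to reject H0.


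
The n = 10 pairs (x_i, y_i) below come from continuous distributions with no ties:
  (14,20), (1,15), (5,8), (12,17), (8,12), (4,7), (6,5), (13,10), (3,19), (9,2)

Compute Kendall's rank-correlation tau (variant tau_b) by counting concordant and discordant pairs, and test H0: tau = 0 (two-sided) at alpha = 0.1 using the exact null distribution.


Step 1: Enumerate the 45 unordered pairs (i,j) with i<j and classify each by sign(x_j-x_i) * sign(y_j-y_i).
  (1,2):dx=-13,dy=-5->C; (1,3):dx=-9,dy=-12->C; (1,4):dx=-2,dy=-3->C; (1,5):dx=-6,dy=-8->C
  (1,6):dx=-10,dy=-13->C; (1,7):dx=-8,dy=-15->C; (1,8):dx=-1,dy=-10->C; (1,9):dx=-11,dy=-1->C
  (1,10):dx=-5,dy=-18->C; (2,3):dx=+4,dy=-7->D; (2,4):dx=+11,dy=+2->C; (2,5):dx=+7,dy=-3->D
  (2,6):dx=+3,dy=-8->D; (2,7):dx=+5,dy=-10->D; (2,8):dx=+12,dy=-5->D; (2,9):dx=+2,dy=+4->C
  (2,10):dx=+8,dy=-13->D; (3,4):dx=+7,dy=+9->C; (3,5):dx=+3,dy=+4->C; (3,6):dx=-1,dy=-1->C
  (3,7):dx=+1,dy=-3->D; (3,8):dx=+8,dy=+2->C; (3,9):dx=-2,dy=+11->D; (3,10):dx=+4,dy=-6->D
  (4,5):dx=-4,dy=-5->C; (4,6):dx=-8,dy=-10->C; (4,7):dx=-6,dy=-12->C; (4,8):dx=+1,dy=-7->D
  (4,9):dx=-9,dy=+2->D; (4,10):dx=-3,dy=-15->C; (5,6):dx=-4,dy=-5->C; (5,7):dx=-2,dy=-7->C
  (5,8):dx=+5,dy=-2->D; (5,9):dx=-5,dy=+7->D; (5,10):dx=+1,dy=-10->D; (6,7):dx=+2,dy=-2->D
  (6,8):dx=+9,dy=+3->C; (6,9):dx=-1,dy=+12->D; (6,10):dx=+5,dy=-5->D; (7,8):dx=+7,dy=+5->C
  (7,9):dx=-3,dy=+14->D; (7,10):dx=+3,dy=-3->D; (8,9):dx=-10,dy=+9->D; (8,10):dx=-4,dy=-8->C
  (9,10):dx=+6,dy=-17->D
Step 2: C = 24, D = 21, total pairs = 45.
Step 3: tau = (C - D)/(n(n-1)/2) = (24 - 21)/45 = 0.066667.
Step 4: Exact two-sided p-value (enumerate n! = 3628800 permutations of y under H0): p = 0.861801.
Step 5: alpha = 0.1. fail to reject H0.

tau_b = 0.0667 (C=24, D=21), p = 0.861801, fail to reject H0.


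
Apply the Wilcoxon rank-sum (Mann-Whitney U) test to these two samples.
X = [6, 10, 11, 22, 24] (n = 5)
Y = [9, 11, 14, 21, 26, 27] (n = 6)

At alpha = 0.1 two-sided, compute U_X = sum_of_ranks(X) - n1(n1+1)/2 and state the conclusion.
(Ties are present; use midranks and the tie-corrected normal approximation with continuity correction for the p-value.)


Step 1: Combine and sort all 11 observations; assign midranks.
sorted (value, group): (6,X), (9,Y), (10,X), (11,X), (11,Y), (14,Y), (21,Y), (22,X), (24,X), (26,Y), (27,Y)
ranks: 6->1, 9->2, 10->3, 11->4.5, 11->4.5, 14->6, 21->7, 22->8, 24->9, 26->10, 27->11
Step 2: Rank sum for X: R1 = 1 + 3 + 4.5 + 8 + 9 = 25.5.
Step 3: U_X = R1 - n1(n1+1)/2 = 25.5 - 5*6/2 = 25.5 - 15 = 10.5.
       U_Y = n1*n2 - U_X = 30 - 10.5 = 19.5.
Step 4: Ties are present, so use the tie-corrected normal approximation (with continuity correction) for the p-value.
Step 5: p-value = 0.464192; compare to alpha = 0.1. fail to reject H0.

U_X = 10.5, p = 0.464192, fail to reject H0 at alpha = 0.1.


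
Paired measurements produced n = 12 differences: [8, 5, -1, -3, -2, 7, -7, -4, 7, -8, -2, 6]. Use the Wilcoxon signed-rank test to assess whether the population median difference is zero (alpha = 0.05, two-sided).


Step 1: Drop any zero differences (none here) and take |d_i|.
|d| = [8, 5, 1, 3, 2, 7, 7, 4, 7, 8, 2, 6]
Step 2: Midrank |d_i| (ties get averaged ranks).
ranks: |8|->11.5, |5|->6, |1|->1, |3|->4, |2|->2.5, |7|->9, |7|->9, |4|->5, |7|->9, |8|->11.5, |2|->2.5, |6|->7
Step 3: Attach original signs; sum ranks with positive sign and with negative sign.
W+ = 11.5 + 6 + 9 + 9 + 7 = 42.5
W- = 1 + 4 + 2.5 + 9 + 5 + 11.5 + 2.5 = 35.5
(Check: W+ + W- = 78 should equal n(n+1)/2 = 78.)
Step 4: Test statistic W = min(W+, W-) = 35.5.
Step 5: Ties in |d|, so use the tie-corrected normal approximation.
        E[W] = n(n+1)/4 = 12*13/4 = 39.
        Tie groups: |d|=2 (t=2), |d|=7 (t=3), |d|=8 (t=2); sum(t^3 - t) = 36.
        Var[W] = n(n+1)(2n+1)/24 - sum(t^3-t)/48 = 3900/24 - 36/48 = 161.75.
        z = (W - E[W]) / sqrt(Var[W]) = (35.5 - 39) / 12.7181 = -0.2752.
        Two-sided p = 2*Phi(z) = 0.783164.
Step 6: alpha = 0.05. fail to reject H0.

W+ = 42.5, W- = 35.5, W = min = 35.5, p = 0.783164, fail to reject H0.


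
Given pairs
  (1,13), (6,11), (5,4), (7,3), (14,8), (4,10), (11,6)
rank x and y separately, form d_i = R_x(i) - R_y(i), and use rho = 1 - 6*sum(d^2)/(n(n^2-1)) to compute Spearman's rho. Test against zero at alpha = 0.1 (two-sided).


Step 1: Rank x and y separately (midranks; no ties here).
rank(x): 1->1, 6->4, 5->3, 7->5, 14->7, 4->2, 11->6
rank(y): 13->7, 11->6, 4->2, 3->1, 8->4, 10->5, 6->3
Step 2: d_i = R_x(i) - R_y(i); compute d_i^2.
  (1-7)^2=36, (4-6)^2=4, (3-2)^2=1, (5-1)^2=16, (7-4)^2=9, (2-5)^2=9, (6-3)^2=9
sum(d^2) = 84.
Step 3: rho = 1 - 6*84 / (7*(7^2 - 1)) = 1 - 504/336 = -0.500000.
Step 4: Under H0, t = rho * sqrt((n-2)/(1-rho^2)) = -1.2910 ~ t(5).
Step 5: Two-sided p-value from the t-distribution with 5 df = 0.253170.
Step 6: alpha = 0.1. fail to reject H0.

rho = -0.5000, p = 0.253170, fail to reject H0 at alpha = 0.1.


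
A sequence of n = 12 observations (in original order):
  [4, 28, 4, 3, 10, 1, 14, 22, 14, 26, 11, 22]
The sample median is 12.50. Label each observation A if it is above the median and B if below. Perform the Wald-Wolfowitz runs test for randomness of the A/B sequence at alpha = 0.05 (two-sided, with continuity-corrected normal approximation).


Step 1: Compute median = 12.50; label A = above, B = below.
Labels in order: BABBBBAAAABA  (n_A = 6, n_B = 6)
Step 2: Count runs R = 6.
Step 3: Under H0 (random ordering), E[R] = 2*n_A*n_B/(n_A+n_B) + 1 = 2*6*6/12 + 1 = 7.0000.
        Var[R] = 2*n_A*n_B*(2*n_A*n_B - n_A - n_B) / ((n_A+n_B)^2 * (n_A+n_B-1)) = 4320/1584 = 2.7273.
        SD[R] = 1.6514.
Step 4: Continuity-corrected z = (R + 0.5 - E[R]) / SD[R] = (6 + 0.5 - 7.0000) / 1.6514 = -0.3028.
Step 5: Two-sided p-value via normal approximation = 2*(1 - Phi(|z|)) = 0.762069.
Step 6: alpha = 0.05. fail to reject H0.

R = 6, z = -0.3028, p = 0.762069, fail to reject H0.


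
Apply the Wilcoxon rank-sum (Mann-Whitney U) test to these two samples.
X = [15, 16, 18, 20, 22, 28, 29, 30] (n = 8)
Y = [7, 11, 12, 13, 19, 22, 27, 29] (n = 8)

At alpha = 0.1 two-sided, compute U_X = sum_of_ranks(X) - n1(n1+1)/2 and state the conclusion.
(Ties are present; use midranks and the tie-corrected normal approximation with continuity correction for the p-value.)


Step 1: Combine and sort all 16 observations; assign midranks.
sorted (value, group): (7,Y), (11,Y), (12,Y), (13,Y), (15,X), (16,X), (18,X), (19,Y), (20,X), (22,X), (22,Y), (27,Y), (28,X), (29,X), (29,Y), (30,X)
ranks: 7->1, 11->2, 12->3, 13->4, 15->5, 16->6, 18->7, 19->8, 20->9, 22->10.5, 22->10.5, 27->12, 28->13, 29->14.5, 29->14.5, 30->16
Step 2: Rank sum for X: R1 = 5 + 6 + 7 + 9 + 10.5 + 13 + 14.5 + 16 = 81.
Step 3: U_X = R1 - n1(n1+1)/2 = 81 - 8*9/2 = 81 - 36 = 45.
       U_Y = n1*n2 - U_X = 64 - 45 = 19.
Step 4: Ties are present, so use the tie-corrected normal approximation (with continuity correction) for the p-value.
Step 5: p-value = 0.188612; compare to alpha = 0.1. fail to reject H0.

U_X = 45, p = 0.188612, fail to reject H0 at alpha = 0.1.


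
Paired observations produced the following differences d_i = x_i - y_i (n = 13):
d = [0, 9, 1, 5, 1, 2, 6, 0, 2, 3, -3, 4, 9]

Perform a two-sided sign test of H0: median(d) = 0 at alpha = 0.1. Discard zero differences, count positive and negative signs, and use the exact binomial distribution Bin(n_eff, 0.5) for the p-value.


Step 1: Discard zero differences. Original n = 13; n_eff = number of nonzero differences = 11.
Nonzero differences (with sign): +9, +1, +5, +1, +2, +6, +2, +3, -3, +4, +9
Step 2: Count signs: positive = 10, negative = 1.
Step 3: Under H0: P(positive) = 0.5, so the number of positives S ~ Bin(11, 0.5).
Step 4: Two-sided exact p-value = sum of Bin(11,0.5) probabilities at or below the observed probability = 0.011719.
Step 5: alpha = 0.1. reject H0.

n_eff = 11, pos = 10, neg = 1, p = 0.011719, reject H0.


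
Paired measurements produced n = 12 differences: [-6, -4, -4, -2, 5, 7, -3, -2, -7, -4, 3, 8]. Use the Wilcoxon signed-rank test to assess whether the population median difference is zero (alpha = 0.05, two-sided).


Step 1: Drop any zero differences (none here) and take |d_i|.
|d| = [6, 4, 4, 2, 5, 7, 3, 2, 7, 4, 3, 8]
Step 2: Midrank |d_i| (ties get averaged ranks).
ranks: |6|->9, |4|->6, |4|->6, |2|->1.5, |5|->8, |7|->10.5, |3|->3.5, |2|->1.5, |7|->10.5, |4|->6, |3|->3.5, |8|->12
Step 3: Attach original signs; sum ranks with positive sign and with negative sign.
W+ = 8 + 10.5 + 3.5 + 12 = 34
W- = 9 + 6 + 6 + 1.5 + 3.5 + 1.5 + 10.5 + 6 = 44
(Check: W+ + W- = 78 should equal n(n+1)/2 = 78.)
Step 4: Test statistic W = min(W+, W-) = 34.
Step 5: Ties in |d|, so use the tie-corrected normal approximation.
        E[W] = n(n+1)/4 = 12*13/4 = 39.
        Tie groups: |d|=2 (t=2), |d|=3 (t=2), |d|=4 (t=3), |d|=7 (t=2); sum(t^3 - t) = 42.
        Var[W] = n(n+1)(2n+1)/24 - sum(t^3-t)/48 = 3900/24 - 42/48 = 161.625.
        z = (W - E[W]) / sqrt(Var[W]) = (34 - 39) / 12.7132 = -0.3933.
        Two-sided p = 2*Phi(z) = 0.694103.
Step 6: alpha = 0.05. fail to reject H0.

W+ = 34, W- = 44, W = min = 34, p = 0.694103, fail to reject H0.


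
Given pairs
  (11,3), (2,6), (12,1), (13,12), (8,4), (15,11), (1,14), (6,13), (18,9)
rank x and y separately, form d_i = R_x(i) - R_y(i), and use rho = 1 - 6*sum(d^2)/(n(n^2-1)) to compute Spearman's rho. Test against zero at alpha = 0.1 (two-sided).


Step 1: Rank x and y separately (midranks; no ties here).
rank(x): 11->5, 2->2, 12->6, 13->7, 8->4, 15->8, 1->1, 6->3, 18->9
rank(y): 3->2, 6->4, 1->1, 12->7, 4->3, 11->6, 14->9, 13->8, 9->5
Step 2: d_i = R_x(i) - R_y(i); compute d_i^2.
  (5-2)^2=9, (2-4)^2=4, (6-1)^2=25, (7-7)^2=0, (4-3)^2=1, (8-6)^2=4, (1-9)^2=64, (3-8)^2=25, (9-5)^2=16
sum(d^2) = 148.
Step 3: rho = 1 - 6*148 / (9*(9^2 - 1)) = 1 - 888/720 = -0.233333.
Step 4: Under H0, t = rho * sqrt((n-2)/(1-rho^2)) = -0.6349 ~ t(7).
Step 5: Two-sided p-value from the t-distribution with 7 df = 0.545699.
Step 6: alpha = 0.1. fail to reject H0.

rho = -0.2333, p = 0.545699, fail to reject H0 at alpha = 0.1.


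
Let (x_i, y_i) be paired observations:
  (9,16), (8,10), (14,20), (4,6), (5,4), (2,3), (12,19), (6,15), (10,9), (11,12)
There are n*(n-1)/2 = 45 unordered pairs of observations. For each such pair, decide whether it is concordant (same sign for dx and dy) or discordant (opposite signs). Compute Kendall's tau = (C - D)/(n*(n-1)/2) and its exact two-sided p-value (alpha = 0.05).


Step 1: Enumerate the 45 unordered pairs (i,j) with i<j and classify each by sign(x_j-x_i) * sign(y_j-y_i).
  (1,2):dx=-1,dy=-6->C; (1,3):dx=+5,dy=+4->C; (1,4):dx=-5,dy=-10->C; (1,5):dx=-4,dy=-12->C
  (1,6):dx=-7,dy=-13->C; (1,7):dx=+3,dy=+3->C; (1,8):dx=-3,dy=-1->C; (1,9):dx=+1,dy=-7->D
  (1,10):dx=+2,dy=-4->D; (2,3):dx=+6,dy=+10->C; (2,4):dx=-4,dy=-4->C; (2,5):dx=-3,dy=-6->C
  (2,6):dx=-6,dy=-7->C; (2,7):dx=+4,dy=+9->C; (2,8):dx=-2,dy=+5->D; (2,9):dx=+2,dy=-1->D
  (2,10):dx=+3,dy=+2->C; (3,4):dx=-10,dy=-14->C; (3,5):dx=-9,dy=-16->C; (3,6):dx=-12,dy=-17->C
  (3,7):dx=-2,dy=-1->C; (3,8):dx=-8,dy=-5->C; (3,9):dx=-4,dy=-11->C; (3,10):dx=-3,dy=-8->C
  (4,5):dx=+1,dy=-2->D; (4,6):dx=-2,dy=-3->C; (4,7):dx=+8,dy=+13->C; (4,8):dx=+2,dy=+9->C
  (4,9):dx=+6,dy=+3->C; (4,10):dx=+7,dy=+6->C; (5,6):dx=-3,dy=-1->C; (5,7):dx=+7,dy=+15->C
  (5,8):dx=+1,dy=+11->C; (5,9):dx=+5,dy=+5->C; (5,10):dx=+6,dy=+8->C; (6,7):dx=+10,dy=+16->C
  (6,8):dx=+4,dy=+12->C; (6,9):dx=+8,dy=+6->C; (6,10):dx=+9,dy=+9->C; (7,8):dx=-6,dy=-4->C
  (7,9):dx=-2,dy=-10->C; (7,10):dx=-1,dy=-7->C; (8,9):dx=+4,dy=-6->D; (8,10):dx=+5,dy=-3->D
  (9,10):dx=+1,dy=+3->C
Step 2: C = 38, D = 7, total pairs = 45.
Step 3: tau = (C - D)/(n(n-1)/2) = (38 - 7)/45 = 0.688889.
Step 4: Exact two-sided p-value (enumerate n! = 3628800 permutations of y under H0): p = 0.004687.
Step 5: alpha = 0.05. reject H0.

tau_b = 0.6889 (C=38, D=7), p = 0.004687, reject H0.


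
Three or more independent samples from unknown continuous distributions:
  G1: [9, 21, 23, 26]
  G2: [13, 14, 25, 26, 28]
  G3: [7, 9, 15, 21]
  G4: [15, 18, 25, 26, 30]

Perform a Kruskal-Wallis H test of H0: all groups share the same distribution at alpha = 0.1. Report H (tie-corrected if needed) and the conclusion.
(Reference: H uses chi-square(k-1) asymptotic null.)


Step 1: Combine all N = 18 observations and assign midranks.
sorted (value, group, rank): (7,G3,1), (9,G1,2.5), (9,G3,2.5), (13,G2,4), (14,G2,5), (15,G3,6.5), (15,G4,6.5), (18,G4,8), (21,G1,9.5), (21,G3,9.5), (23,G1,11), (25,G2,12.5), (25,G4,12.5), (26,G1,15), (26,G2,15), (26,G4,15), (28,G2,17), (30,G4,18)
Step 2: Sum ranks within each group.
R_1 = 38 (n_1 = 4)
R_2 = 53.5 (n_2 = 5)
R_3 = 19.5 (n_3 = 4)
R_4 = 60 (n_4 = 5)
Step 3: H = 12/(N(N+1)) * sum(R_i^2/n_i) - 3(N+1)
     = 12/(18*19) * (38^2/4 + 53.5^2/5 + 19.5^2/4 + 60^2/5) - 3*19
     = 0.035088 * 1748.51 - 57
     = 4.351316.
Step 4: Ties present; correction factor C = 1 - 48/(18^3 - 18) = 0.991744. Corrected H = 4.351316 / 0.991744 = 4.387539.
Step 5: Under H0, H ~ chi^2(3); p-value = 0.222544.
Step 6: alpha = 0.1. fail to reject H0.

H = 4.3875, df = 3, p = 0.222544, fail to reject H0.


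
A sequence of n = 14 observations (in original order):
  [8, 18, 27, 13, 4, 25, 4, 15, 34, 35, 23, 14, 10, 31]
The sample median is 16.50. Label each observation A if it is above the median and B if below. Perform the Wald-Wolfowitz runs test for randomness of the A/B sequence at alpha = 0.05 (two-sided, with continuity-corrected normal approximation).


Step 1: Compute median = 16.50; label A = above, B = below.
Labels in order: BAABBABBAAABBA  (n_A = 7, n_B = 7)
Step 2: Count runs R = 8.
Step 3: Under H0 (random ordering), E[R] = 2*n_A*n_B/(n_A+n_B) + 1 = 2*7*7/14 + 1 = 8.0000.
        Var[R] = 2*n_A*n_B*(2*n_A*n_B - n_A - n_B) / ((n_A+n_B)^2 * (n_A+n_B-1)) = 8232/2548 = 3.2308.
        SD[R] = 1.7974.
Step 4: R = E[R], so z = 0 with no continuity correction.
Step 5: Two-sided p-value via normal approximation = 2*(1 - Phi(|z|)) = 1.000000.
Step 6: alpha = 0.05. fail to reject H0.

R = 8, z = 0.0000, p = 1.000000, fail to reject H0.


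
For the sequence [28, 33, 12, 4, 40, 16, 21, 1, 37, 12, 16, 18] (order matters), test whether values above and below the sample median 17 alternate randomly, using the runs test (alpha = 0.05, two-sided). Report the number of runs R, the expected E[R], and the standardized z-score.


Step 1: Compute median = 17; label A = above, B = below.
Labels in order: AABBABABABBA  (n_A = 6, n_B = 6)
Step 2: Count runs R = 9.
Step 3: Under H0 (random ordering), E[R] = 2*n_A*n_B/(n_A+n_B) + 1 = 2*6*6/12 + 1 = 7.0000.
        Var[R] = 2*n_A*n_B*(2*n_A*n_B - n_A - n_B) / ((n_A+n_B)^2 * (n_A+n_B-1)) = 4320/1584 = 2.7273.
        SD[R] = 1.6514.
Step 4: Continuity-corrected z = (R - 0.5 - E[R]) / SD[R] = (9 - 0.5 - 7.0000) / 1.6514 = 0.9083.
Step 5: Two-sided p-value via normal approximation = 2*(1 - Phi(|z|)) = 0.363722.
Step 6: alpha = 0.05. fail to reject H0.

R = 9, z = 0.9083, p = 0.363722, fail to reject H0.


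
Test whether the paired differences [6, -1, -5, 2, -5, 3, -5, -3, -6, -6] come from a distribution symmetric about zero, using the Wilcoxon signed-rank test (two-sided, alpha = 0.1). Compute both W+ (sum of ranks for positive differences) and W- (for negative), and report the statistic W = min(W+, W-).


Step 1: Drop any zero differences (none here) and take |d_i|.
|d| = [6, 1, 5, 2, 5, 3, 5, 3, 6, 6]
Step 2: Midrank |d_i| (ties get averaged ranks).
ranks: |6|->9, |1|->1, |5|->6, |2|->2, |5|->6, |3|->3.5, |5|->6, |3|->3.5, |6|->9, |6|->9
Step 3: Attach original signs; sum ranks with positive sign and with negative sign.
W+ = 9 + 2 + 3.5 = 14.5
W- = 1 + 6 + 6 + 6 + 3.5 + 9 + 9 = 40.5
(Check: W+ + W- = 55 should equal n(n+1)/2 = 55.)
Step 4: Test statistic W = min(W+, W-) = 14.5.
Step 5: Ties in |d|, so use the tie-corrected normal approximation.
        E[W] = n(n+1)/4 = 10*11/4 = 27.5.
        Tie groups: |d|=3 (t=2), |d|=5 (t=3), |d|=6 (t=3); sum(t^3 - t) = 54.
        Var[W] = n(n+1)(2n+1)/24 - sum(t^3-t)/48 = 2310/24 - 54/48 = 95.125.
        z = (W - E[W]) / sqrt(Var[W]) = (14.5 - 27.5) / 9.7532 = -1.3329.
        Two-sided p = 2*Phi(z) = 0.182566.
Step 6: alpha = 0.1. fail to reject H0.

W+ = 14.5, W- = 40.5, W = min = 14.5, p = 0.182566, fail to reject H0.


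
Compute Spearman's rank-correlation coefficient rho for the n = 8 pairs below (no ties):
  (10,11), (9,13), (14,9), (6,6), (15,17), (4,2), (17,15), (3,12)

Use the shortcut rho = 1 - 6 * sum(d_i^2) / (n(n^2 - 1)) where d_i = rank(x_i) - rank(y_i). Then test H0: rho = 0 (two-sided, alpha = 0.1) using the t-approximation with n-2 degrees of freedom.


Step 1: Rank x and y separately (midranks; no ties here).
rank(x): 10->5, 9->4, 14->6, 6->3, 15->7, 4->2, 17->8, 3->1
rank(y): 11->4, 13->6, 9->3, 6->2, 17->8, 2->1, 15->7, 12->5
Step 2: d_i = R_x(i) - R_y(i); compute d_i^2.
  (5-4)^2=1, (4-6)^2=4, (6-3)^2=9, (3-2)^2=1, (7-8)^2=1, (2-1)^2=1, (8-7)^2=1, (1-5)^2=16
sum(d^2) = 34.
Step 3: rho = 1 - 6*34 / (8*(8^2 - 1)) = 1 - 204/504 = 0.595238.
Step 4: Under H0, t = rho * sqrt((n-2)/(1-rho^2)) = 1.8145 ~ t(6).
Step 5: Two-sided p-value from the t-distribution with 6 df = 0.119530.
Step 6: alpha = 0.1. fail to reject H0.

rho = 0.5952, p = 0.119530, fail to reject H0 at alpha = 0.1.


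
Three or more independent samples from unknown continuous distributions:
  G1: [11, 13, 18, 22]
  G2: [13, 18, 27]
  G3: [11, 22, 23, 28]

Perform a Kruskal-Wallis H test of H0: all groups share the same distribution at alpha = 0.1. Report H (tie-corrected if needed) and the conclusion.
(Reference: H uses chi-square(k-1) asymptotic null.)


Step 1: Combine all N = 11 observations and assign midranks.
sorted (value, group, rank): (11,G1,1.5), (11,G3,1.5), (13,G1,3.5), (13,G2,3.5), (18,G1,5.5), (18,G2,5.5), (22,G1,7.5), (22,G3,7.5), (23,G3,9), (27,G2,10), (28,G3,11)
Step 2: Sum ranks within each group.
R_1 = 18 (n_1 = 4)
R_2 = 19 (n_2 = 3)
R_3 = 29 (n_3 = 4)
Step 3: H = 12/(N(N+1)) * sum(R_i^2/n_i) - 3(N+1)
     = 12/(11*12) * (18^2/4 + 19^2/3 + 29^2/4) - 3*12
     = 0.090909 * 411.583 - 36
     = 1.416667.
Step 4: Ties present; correction factor C = 1 - 24/(11^3 - 11) = 0.981818. Corrected H = 1.416667 / 0.981818 = 1.442901.
Step 5: Under H0, H ~ chi^2(2); p-value = 0.486047.
Step 6: alpha = 0.1. fail to reject H0.

H = 1.4429, df = 2, p = 0.486047, fail to reject H0.


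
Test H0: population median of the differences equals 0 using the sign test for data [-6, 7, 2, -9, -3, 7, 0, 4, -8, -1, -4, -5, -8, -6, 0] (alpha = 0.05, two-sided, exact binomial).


Step 1: Discard zero differences. Original n = 15; n_eff = number of nonzero differences = 13.
Nonzero differences (with sign): -6, +7, +2, -9, -3, +7, +4, -8, -1, -4, -5, -8, -6
Step 2: Count signs: positive = 4, negative = 9.
Step 3: Under H0: P(positive) = 0.5, so the number of positives S ~ Bin(13, 0.5).
Step 4: Two-sided exact p-value = sum of Bin(13,0.5) probabilities at or below the observed probability = 0.266846.
Step 5: alpha = 0.05. fail to reject H0.

n_eff = 13, pos = 4, neg = 9, p = 0.266846, fail to reject H0.


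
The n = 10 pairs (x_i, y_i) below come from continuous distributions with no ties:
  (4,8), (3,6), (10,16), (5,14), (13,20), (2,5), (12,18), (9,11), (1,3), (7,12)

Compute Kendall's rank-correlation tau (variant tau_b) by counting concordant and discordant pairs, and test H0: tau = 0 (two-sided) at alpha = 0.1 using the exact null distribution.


Step 1: Enumerate the 45 unordered pairs (i,j) with i<j and classify each by sign(x_j-x_i) * sign(y_j-y_i).
  (1,2):dx=-1,dy=-2->C; (1,3):dx=+6,dy=+8->C; (1,4):dx=+1,dy=+6->C; (1,5):dx=+9,dy=+12->C
  (1,6):dx=-2,dy=-3->C; (1,7):dx=+8,dy=+10->C; (1,8):dx=+5,dy=+3->C; (1,9):dx=-3,dy=-5->C
  (1,10):dx=+3,dy=+4->C; (2,3):dx=+7,dy=+10->C; (2,4):dx=+2,dy=+8->C; (2,5):dx=+10,dy=+14->C
  (2,6):dx=-1,dy=-1->C; (2,7):dx=+9,dy=+12->C; (2,8):dx=+6,dy=+5->C; (2,9):dx=-2,dy=-3->C
  (2,10):dx=+4,dy=+6->C; (3,4):dx=-5,dy=-2->C; (3,5):dx=+3,dy=+4->C; (3,6):dx=-8,dy=-11->C
  (3,7):dx=+2,dy=+2->C; (3,8):dx=-1,dy=-5->C; (3,9):dx=-9,dy=-13->C; (3,10):dx=-3,dy=-4->C
  (4,5):dx=+8,dy=+6->C; (4,6):dx=-3,dy=-9->C; (4,7):dx=+7,dy=+4->C; (4,8):dx=+4,dy=-3->D
  (4,9):dx=-4,dy=-11->C; (4,10):dx=+2,dy=-2->D; (5,6):dx=-11,dy=-15->C; (5,7):dx=-1,dy=-2->C
  (5,8):dx=-4,dy=-9->C; (5,9):dx=-12,dy=-17->C; (5,10):dx=-6,dy=-8->C; (6,7):dx=+10,dy=+13->C
  (6,8):dx=+7,dy=+6->C; (6,9):dx=-1,dy=-2->C; (6,10):dx=+5,dy=+7->C; (7,8):dx=-3,dy=-7->C
  (7,9):dx=-11,dy=-15->C; (7,10):dx=-5,dy=-6->C; (8,9):dx=-8,dy=-8->C; (8,10):dx=-2,dy=+1->D
  (9,10):dx=+6,dy=+9->C
Step 2: C = 42, D = 3, total pairs = 45.
Step 3: tau = (C - D)/(n(n-1)/2) = (42 - 3)/45 = 0.866667.
Step 4: Exact two-sided p-value (enumerate n! = 3628800 permutations of y under H0): p = 0.000115.
Step 5: alpha = 0.1. reject H0.

tau_b = 0.8667 (C=42, D=3), p = 0.000115, reject H0.


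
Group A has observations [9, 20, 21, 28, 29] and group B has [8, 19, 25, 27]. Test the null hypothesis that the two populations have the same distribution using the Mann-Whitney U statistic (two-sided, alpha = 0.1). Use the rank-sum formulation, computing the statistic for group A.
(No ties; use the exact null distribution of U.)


Step 1: Combine and sort all 9 observations; assign midranks.
sorted (value, group): (8,Y), (9,X), (19,Y), (20,X), (21,X), (25,Y), (27,Y), (28,X), (29,X)
ranks: 8->1, 9->2, 19->3, 20->4, 21->5, 25->6, 27->7, 28->8, 29->9
Step 2: Rank sum for X: R1 = 2 + 4 + 5 + 8 + 9 = 28.
Step 3: U_X = R1 - n1(n1+1)/2 = 28 - 5*6/2 = 28 - 15 = 13.
       U_Y = n1*n2 - U_X = 20 - 13 = 7.
Step 4: No ties, so the exact null distribution of U (based on enumerating the C(9,5) = 126 equally likely rank assignments) gives the two-sided p-value.
Step 5: p-value = 0.555556; compare to alpha = 0.1. fail to reject H0.

U_X = 13, p = 0.555556, fail to reject H0 at alpha = 0.1.


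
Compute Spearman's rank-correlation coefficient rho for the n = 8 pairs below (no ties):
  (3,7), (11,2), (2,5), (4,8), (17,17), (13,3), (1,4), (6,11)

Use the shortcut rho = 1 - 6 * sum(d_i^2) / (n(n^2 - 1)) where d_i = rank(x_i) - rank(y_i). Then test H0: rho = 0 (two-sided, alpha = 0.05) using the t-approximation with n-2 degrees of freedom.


Step 1: Rank x and y separately (midranks; no ties here).
rank(x): 3->3, 11->6, 2->2, 4->4, 17->8, 13->7, 1->1, 6->5
rank(y): 7->5, 2->1, 5->4, 8->6, 17->8, 3->2, 4->3, 11->7
Step 2: d_i = R_x(i) - R_y(i); compute d_i^2.
  (3-5)^2=4, (6-1)^2=25, (2-4)^2=4, (4-6)^2=4, (8-8)^2=0, (7-2)^2=25, (1-3)^2=4, (5-7)^2=4
sum(d^2) = 70.
Step 3: rho = 1 - 6*70 / (8*(8^2 - 1)) = 1 - 420/504 = 0.166667.
Step 4: Under H0, t = rho * sqrt((n-2)/(1-rho^2)) = 0.4140 ~ t(6).
Step 5: Two-sided p-value from the t-distribution with 6 df = 0.693239.
Step 6: alpha = 0.05. fail to reject H0.

rho = 0.1667, p = 0.693239, fail to reject H0 at alpha = 0.05.


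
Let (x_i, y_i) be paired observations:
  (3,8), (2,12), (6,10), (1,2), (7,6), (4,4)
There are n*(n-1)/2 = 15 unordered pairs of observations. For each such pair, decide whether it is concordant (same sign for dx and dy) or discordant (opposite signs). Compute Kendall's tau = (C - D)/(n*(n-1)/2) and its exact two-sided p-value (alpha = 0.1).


Step 1: Enumerate the 15 unordered pairs (i,j) with i<j and classify each by sign(x_j-x_i) * sign(y_j-y_i).
  (1,2):dx=-1,dy=+4->D; (1,3):dx=+3,dy=+2->C; (1,4):dx=-2,dy=-6->C; (1,5):dx=+4,dy=-2->D
  (1,6):dx=+1,dy=-4->D; (2,3):dx=+4,dy=-2->D; (2,4):dx=-1,dy=-10->C; (2,5):dx=+5,dy=-6->D
  (2,6):dx=+2,dy=-8->D; (3,4):dx=-5,dy=-8->C; (3,5):dx=+1,dy=-4->D; (3,6):dx=-2,dy=-6->C
  (4,5):dx=+6,dy=+4->C; (4,6):dx=+3,dy=+2->C; (5,6):dx=-3,dy=-2->C
Step 2: C = 8, D = 7, total pairs = 15.
Step 3: tau = (C - D)/(n(n-1)/2) = (8 - 7)/15 = 0.066667.
Step 4: Exact two-sided p-value (enumerate n! = 720 permutations of y under H0): p = 1.000000.
Step 5: alpha = 0.1. fail to reject H0.

tau_b = 0.0667 (C=8, D=7), p = 1.000000, fail to reject H0.


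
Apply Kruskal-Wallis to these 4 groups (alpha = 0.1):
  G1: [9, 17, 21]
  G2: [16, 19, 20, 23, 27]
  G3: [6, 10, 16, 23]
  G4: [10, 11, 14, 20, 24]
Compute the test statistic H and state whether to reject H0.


Step 1: Combine all N = 17 observations and assign midranks.
sorted (value, group, rank): (6,G3,1), (9,G1,2), (10,G3,3.5), (10,G4,3.5), (11,G4,5), (14,G4,6), (16,G2,7.5), (16,G3,7.5), (17,G1,9), (19,G2,10), (20,G2,11.5), (20,G4,11.5), (21,G1,13), (23,G2,14.5), (23,G3,14.5), (24,G4,16), (27,G2,17)
Step 2: Sum ranks within each group.
R_1 = 24 (n_1 = 3)
R_2 = 60.5 (n_2 = 5)
R_3 = 26.5 (n_3 = 4)
R_4 = 42 (n_4 = 5)
Step 3: H = 12/(N(N+1)) * sum(R_i^2/n_i) - 3(N+1)
     = 12/(17*18) * (24^2/3 + 60.5^2/5 + 26.5^2/4 + 42^2/5) - 3*18
     = 0.039216 * 1452.41 - 54
     = 2.957353.
Step 4: Ties present; correction factor C = 1 - 24/(17^3 - 17) = 0.995098. Corrected H = 2.957353 / 0.995098 = 2.971921.
Step 5: Under H0, H ~ chi^2(3); p-value = 0.395975.
Step 6: alpha = 0.1. fail to reject H0.

H = 2.9719, df = 3, p = 0.395975, fail to reject H0.


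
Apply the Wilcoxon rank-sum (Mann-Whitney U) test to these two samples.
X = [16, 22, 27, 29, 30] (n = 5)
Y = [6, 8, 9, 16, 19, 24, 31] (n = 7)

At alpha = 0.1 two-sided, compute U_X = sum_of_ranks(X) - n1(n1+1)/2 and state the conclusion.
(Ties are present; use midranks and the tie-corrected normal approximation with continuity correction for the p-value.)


Step 1: Combine and sort all 12 observations; assign midranks.
sorted (value, group): (6,Y), (8,Y), (9,Y), (16,X), (16,Y), (19,Y), (22,X), (24,Y), (27,X), (29,X), (30,X), (31,Y)
ranks: 6->1, 8->2, 9->3, 16->4.5, 16->4.5, 19->6, 22->7, 24->8, 27->9, 29->10, 30->11, 31->12
Step 2: Rank sum for X: R1 = 4.5 + 7 + 9 + 10 + 11 = 41.5.
Step 3: U_X = R1 - n1(n1+1)/2 = 41.5 - 5*6/2 = 41.5 - 15 = 26.5.
       U_Y = n1*n2 - U_X = 35 - 26.5 = 8.5.
Step 4: Ties are present, so use the tie-corrected normal approximation (with continuity correction) for the p-value.
Step 5: p-value = 0.166721; compare to alpha = 0.1. fail to reject H0.

U_X = 26.5, p = 0.166721, fail to reject H0 at alpha = 0.1.


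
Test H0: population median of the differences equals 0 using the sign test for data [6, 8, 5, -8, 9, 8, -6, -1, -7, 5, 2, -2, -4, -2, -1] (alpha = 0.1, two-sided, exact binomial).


Step 1: Discard zero differences. Original n = 15; n_eff = number of nonzero differences = 15.
Nonzero differences (with sign): +6, +8, +5, -8, +9, +8, -6, -1, -7, +5, +2, -2, -4, -2, -1
Step 2: Count signs: positive = 7, negative = 8.
Step 3: Under H0: P(positive) = 0.5, so the number of positives S ~ Bin(15, 0.5).
Step 4: Two-sided exact p-value = sum of Bin(15,0.5) probabilities at or below the observed probability = 1.000000.
Step 5: alpha = 0.1. fail to reject H0.

n_eff = 15, pos = 7, neg = 8, p = 1.000000, fail to reject H0.


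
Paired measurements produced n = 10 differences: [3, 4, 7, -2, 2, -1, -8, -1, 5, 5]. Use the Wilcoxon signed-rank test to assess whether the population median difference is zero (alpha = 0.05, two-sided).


Step 1: Drop any zero differences (none here) and take |d_i|.
|d| = [3, 4, 7, 2, 2, 1, 8, 1, 5, 5]
Step 2: Midrank |d_i| (ties get averaged ranks).
ranks: |3|->5, |4|->6, |7|->9, |2|->3.5, |2|->3.5, |1|->1.5, |8|->10, |1|->1.5, |5|->7.5, |5|->7.5
Step 3: Attach original signs; sum ranks with positive sign and with negative sign.
W+ = 5 + 6 + 9 + 3.5 + 7.5 + 7.5 = 38.5
W- = 3.5 + 1.5 + 10 + 1.5 = 16.5
(Check: W+ + W- = 55 should equal n(n+1)/2 = 55.)
Step 4: Test statistic W = min(W+, W-) = 16.5.
Step 5: Ties in |d|, so use the tie-corrected normal approximation.
        E[W] = n(n+1)/4 = 10*11/4 = 27.5.
        Tie groups: |d|=1 (t=2), |d|=2 (t=2), |d|=5 (t=2); sum(t^3 - t) = 18.
        Var[W] = n(n+1)(2n+1)/24 - sum(t^3-t)/48 = 2310/24 - 18/48 = 95.875.
        z = (W - E[W]) / sqrt(Var[W]) = (16.5 - 27.5) / 9.7916 = -1.1234.
        Two-sided p = 2*Phi(z) = 0.261262.
Step 6: alpha = 0.05. fail to reject H0.

W+ = 38.5, W- = 16.5, W = min = 16.5, p = 0.261262, fail to reject H0.


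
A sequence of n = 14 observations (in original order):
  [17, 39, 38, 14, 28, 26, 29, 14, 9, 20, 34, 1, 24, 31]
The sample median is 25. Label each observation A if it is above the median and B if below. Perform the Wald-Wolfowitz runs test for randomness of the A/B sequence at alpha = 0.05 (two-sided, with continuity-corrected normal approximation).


Step 1: Compute median = 25; label A = above, B = below.
Labels in order: BAABAAABBBABBA  (n_A = 7, n_B = 7)
Step 2: Count runs R = 8.
Step 3: Under H0 (random ordering), E[R] = 2*n_A*n_B/(n_A+n_B) + 1 = 2*7*7/14 + 1 = 8.0000.
        Var[R] = 2*n_A*n_B*(2*n_A*n_B - n_A - n_B) / ((n_A+n_B)^2 * (n_A+n_B-1)) = 8232/2548 = 3.2308.
        SD[R] = 1.7974.
Step 4: R = E[R], so z = 0 with no continuity correction.
Step 5: Two-sided p-value via normal approximation = 2*(1 - Phi(|z|)) = 1.000000.
Step 6: alpha = 0.05. fail to reject H0.

R = 8, z = 0.0000, p = 1.000000, fail to reject H0.


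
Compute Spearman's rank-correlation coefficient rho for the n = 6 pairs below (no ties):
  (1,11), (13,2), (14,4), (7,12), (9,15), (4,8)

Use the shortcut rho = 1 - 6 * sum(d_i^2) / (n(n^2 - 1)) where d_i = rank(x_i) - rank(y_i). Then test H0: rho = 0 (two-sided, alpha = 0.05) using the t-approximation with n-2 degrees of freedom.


Step 1: Rank x and y separately (midranks; no ties here).
rank(x): 1->1, 13->5, 14->6, 7->3, 9->4, 4->2
rank(y): 11->4, 2->1, 4->2, 12->5, 15->6, 8->3
Step 2: d_i = R_x(i) - R_y(i); compute d_i^2.
  (1-4)^2=9, (5-1)^2=16, (6-2)^2=16, (3-5)^2=4, (4-6)^2=4, (2-3)^2=1
sum(d^2) = 50.
Step 3: rho = 1 - 6*50 / (6*(6^2 - 1)) = 1 - 300/210 = -0.428571.
Step 4: Under H0, t = rho * sqrt((n-2)/(1-rho^2)) = -0.9487 ~ t(4).
Step 5: Two-sided p-value from the t-distribution with 4 df = 0.396501.
Step 6: alpha = 0.05. fail to reject H0.

rho = -0.4286, p = 0.396501, fail to reject H0 at alpha = 0.05.


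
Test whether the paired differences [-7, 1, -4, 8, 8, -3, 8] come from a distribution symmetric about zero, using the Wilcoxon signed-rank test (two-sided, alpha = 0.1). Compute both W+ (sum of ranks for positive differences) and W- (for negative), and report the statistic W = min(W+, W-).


Step 1: Drop any zero differences (none here) and take |d_i|.
|d| = [7, 1, 4, 8, 8, 3, 8]
Step 2: Midrank |d_i| (ties get averaged ranks).
ranks: |7|->4, |1|->1, |4|->3, |8|->6, |8|->6, |3|->2, |8|->6
Step 3: Attach original signs; sum ranks with positive sign and with negative sign.
W+ = 1 + 6 + 6 + 6 = 19
W- = 4 + 3 + 2 = 9
(Check: W+ + W- = 28 should equal n(n+1)/2 = 28.)
Step 4: Test statistic W = min(W+, W-) = 9.
Step 5: Ties in |d|, so use the tie-corrected normal approximation.
        E[W] = n(n+1)/4 = 7*8/4 = 14.
        Tie groups: |d|=8 (t=3); sum(t^3 - t) = 24.
        Var[W] = n(n+1)(2n+1)/24 - sum(t^3-t)/48 = 840/24 - 24/48 = 34.5.
        z = (W - E[W]) / sqrt(Var[W]) = (9 - 14) / 5.8737 = -0.8513.
        Two-sided p = 2*Phi(z) = 0.394627.
Step 6: alpha = 0.1. fail to reject H0.

W+ = 19, W- = 9, W = min = 9, p = 0.394627, fail to reject H0.


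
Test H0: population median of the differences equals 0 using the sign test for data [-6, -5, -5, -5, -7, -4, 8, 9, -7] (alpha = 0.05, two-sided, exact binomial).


Step 1: Discard zero differences. Original n = 9; n_eff = number of nonzero differences = 9.
Nonzero differences (with sign): -6, -5, -5, -5, -7, -4, +8, +9, -7
Step 2: Count signs: positive = 2, negative = 7.
Step 3: Under H0: P(positive) = 0.5, so the number of positives S ~ Bin(9, 0.5).
Step 4: Two-sided exact p-value = sum of Bin(9,0.5) probabilities at or below the observed probability = 0.179688.
Step 5: alpha = 0.05. fail to reject H0.

n_eff = 9, pos = 2, neg = 7, p = 0.179688, fail to reject H0.


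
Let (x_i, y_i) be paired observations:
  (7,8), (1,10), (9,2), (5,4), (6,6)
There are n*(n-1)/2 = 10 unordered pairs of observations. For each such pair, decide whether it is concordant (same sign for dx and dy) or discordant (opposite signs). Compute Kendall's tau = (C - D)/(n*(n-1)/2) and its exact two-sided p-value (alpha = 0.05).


Step 1: Enumerate the 10 unordered pairs (i,j) with i<j and classify each by sign(x_j-x_i) * sign(y_j-y_i).
  (1,2):dx=-6,dy=+2->D; (1,3):dx=+2,dy=-6->D; (1,4):dx=-2,dy=-4->C; (1,5):dx=-1,dy=-2->C
  (2,3):dx=+8,dy=-8->D; (2,4):dx=+4,dy=-6->D; (2,5):dx=+5,dy=-4->D; (3,4):dx=-4,dy=+2->D
  (3,5):dx=-3,dy=+4->D; (4,5):dx=+1,dy=+2->C
Step 2: C = 3, D = 7, total pairs = 10.
Step 3: tau = (C - D)/(n(n-1)/2) = (3 - 7)/10 = -0.400000.
Step 4: Exact two-sided p-value (enumerate n! = 120 permutations of y under H0): p = 0.483333.
Step 5: alpha = 0.05. fail to reject H0.

tau_b = -0.4000 (C=3, D=7), p = 0.483333, fail to reject H0.


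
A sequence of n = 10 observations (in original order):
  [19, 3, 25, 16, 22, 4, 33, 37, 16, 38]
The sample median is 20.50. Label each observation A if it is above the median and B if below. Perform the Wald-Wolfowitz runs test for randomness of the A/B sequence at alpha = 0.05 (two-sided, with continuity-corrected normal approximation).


Step 1: Compute median = 20.50; label A = above, B = below.
Labels in order: BBABABAABA  (n_A = 5, n_B = 5)
Step 2: Count runs R = 8.
Step 3: Under H0 (random ordering), E[R] = 2*n_A*n_B/(n_A+n_B) + 1 = 2*5*5/10 + 1 = 6.0000.
        Var[R] = 2*n_A*n_B*(2*n_A*n_B - n_A - n_B) / ((n_A+n_B)^2 * (n_A+n_B-1)) = 2000/900 = 2.2222.
        SD[R] = 1.4907.
Step 4: Continuity-corrected z = (R - 0.5 - E[R]) / SD[R] = (8 - 0.5 - 6.0000) / 1.4907 = 1.0062.
Step 5: Two-sided p-value via normal approximation = 2*(1 - Phi(|z|)) = 0.314305.
Step 6: alpha = 0.05. fail to reject H0.

R = 8, z = 1.0062, p = 0.314305, fail to reject H0.


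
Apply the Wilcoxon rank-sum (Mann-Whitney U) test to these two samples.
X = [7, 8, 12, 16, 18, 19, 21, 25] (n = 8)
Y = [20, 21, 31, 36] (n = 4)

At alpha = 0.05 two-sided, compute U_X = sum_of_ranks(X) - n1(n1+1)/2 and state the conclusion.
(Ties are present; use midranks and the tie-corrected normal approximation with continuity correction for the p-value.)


Step 1: Combine and sort all 12 observations; assign midranks.
sorted (value, group): (7,X), (8,X), (12,X), (16,X), (18,X), (19,X), (20,Y), (21,X), (21,Y), (25,X), (31,Y), (36,Y)
ranks: 7->1, 8->2, 12->3, 16->4, 18->5, 19->6, 20->7, 21->8.5, 21->8.5, 25->10, 31->11, 36->12
Step 2: Rank sum for X: R1 = 1 + 2 + 3 + 4 + 5 + 6 + 8.5 + 10 = 39.5.
Step 3: U_X = R1 - n1(n1+1)/2 = 39.5 - 8*9/2 = 39.5 - 36 = 3.5.
       U_Y = n1*n2 - U_X = 32 - 3.5 = 28.5.
Step 4: Ties are present, so use the tie-corrected normal approximation (with continuity correction) for the p-value.
Step 5: p-value = 0.041184; compare to alpha = 0.05. reject H0.

U_X = 3.5, p = 0.041184, reject H0 at alpha = 0.05.


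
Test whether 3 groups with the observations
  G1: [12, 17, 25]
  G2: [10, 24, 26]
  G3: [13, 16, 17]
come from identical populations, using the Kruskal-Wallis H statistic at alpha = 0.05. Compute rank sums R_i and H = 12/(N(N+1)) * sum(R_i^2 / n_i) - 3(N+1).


Step 1: Combine all N = 9 observations and assign midranks.
sorted (value, group, rank): (10,G2,1), (12,G1,2), (13,G3,3), (16,G3,4), (17,G1,5.5), (17,G3,5.5), (24,G2,7), (25,G1,8), (26,G2,9)
Step 2: Sum ranks within each group.
R_1 = 15.5 (n_1 = 3)
R_2 = 17 (n_2 = 3)
R_3 = 12.5 (n_3 = 3)
Step 3: H = 12/(N(N+1)) * sum(R_i^2/n_i) - 3(N+1)
     = 12/(9*10) * (15.5^2/3 + 17^2/3 + 12.5^2/3) - 3*10
     = 0.133333 * 228.5 - 30
     = 0.466667.
Step 4: Ties present; correction factor C = 1 - 6/(9^3 - 9) = 0.991667. Corrected H = 0.466667 / 0.991667 = 0.470588.
Step 5: Under H0, H ~ chi^2(2); p-value = 0.790338.
Step 6: alpha = 0.05. fail to reject H0.

H = 0.4706, df = 2, p = 0.790338, fail to reject H0.


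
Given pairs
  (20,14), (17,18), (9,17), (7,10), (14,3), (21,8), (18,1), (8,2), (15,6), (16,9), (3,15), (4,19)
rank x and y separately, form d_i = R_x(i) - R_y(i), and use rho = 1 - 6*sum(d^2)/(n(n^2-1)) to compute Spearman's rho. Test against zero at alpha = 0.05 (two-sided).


Step 1: Rank x and y separately (midranks; no ties here).
rank(x): 20->11, 17->9, 9->5, 7->3, 14->6, 21->12, 18->10, 8->4, 15->7, 16->8, 3->1, 4->2
rank(y): 14->8, 18->11, 17->10, 10->7, 3->3, 8->5, 1->1, 2->2, 6->4, 9->6, 15->9, 19->12
Step 2: d_i = R_x(i) - R_y(i); compute d_i^2.
  (11-8)^2=9, (9-11)^2=4, (5-10)^2=25, (3-7)^2=16, (6-3)^2=9, (12-5)^2=49, (10-1)^2=81, (4-2)^2=4, (7-4)^2=9, (8-6)^2=4, (1-9)^2=64, (2-12)^2=100
sum(d^2) = 374.
Step 3: rho = 1 - 6*374 / (12*(12^2 - 1)) = 1 - 2244/1716 = -0.307692.
Step 4: Under H0, t = rho * sqrt((n-2)/(1-rho^2)) = -1.0226 ~ t(10).
Step 5: Two-sided p-value from the t-distribution with 10 df = 0.330589.
Step 6: alpha = 0.05. fail to reject H0.

rho = -0.3077, p = 0.330589, fail to reject H0 at alpha = 0.05.


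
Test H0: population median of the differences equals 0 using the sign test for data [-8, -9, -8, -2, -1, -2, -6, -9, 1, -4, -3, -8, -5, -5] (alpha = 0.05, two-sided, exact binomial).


Step 1: Discard zero differences. Original n = 14; n_eff = number of nonzero differences = 14.
Nonzero differences (with sign): -8, -9, -8, -2, -1, -2, -6, -9, +1, -4, -3, -8, -5, -5
Step 2: Count signs: positive = 1, negative = 13.
Step 3: Under H0: P(positive) = 0.5, so the number of positives S ~ Bin(14, 0.5).
Step 4: Two-sided exact p-value = sum of Bin(14,0.5) probabilities at or below the observed probability = 0.001831.
Step 5: alpha = 0.05. reject H0.

n_eff = 14, pos = 1, neg = 13, p = 0.001831, reject H0.


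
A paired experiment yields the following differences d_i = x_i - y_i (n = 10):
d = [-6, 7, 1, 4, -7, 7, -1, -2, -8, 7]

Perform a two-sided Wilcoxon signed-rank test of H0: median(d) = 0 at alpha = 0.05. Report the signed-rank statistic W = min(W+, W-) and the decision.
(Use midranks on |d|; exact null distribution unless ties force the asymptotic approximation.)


Step 1: Drop any zero differences (none here) and take |d_i|.
|d| = [6, 7, 1, 4, 7, 7, 1, 2, 8, 7]
Step 2: Midrank |d_i| (ties get averaged ranks).
ranks: |6|->5, |7|->7.5, |1|->1.5, |4|->4, |7|->7.5, |7|->7.5, |1|->1.5, |2|->3, |8|->10, |7|->7.5
Step 3: Attach original signs; sum ranks with positive sign and with negative sign.
W+ = 7.5 + 1.5 + 4 + 7.5 + 7.5 = 28
W- = 5 + 7.5 + 1.5 + 3 + 10 = 27
(Check: W+ + W- = 55 should equal n(n+1)/2 = 55.)
Step 4: Test statistic W = min(W+, W-) = 27.
Step 5: Ties in |d|, so use the tie-corrected normal approximation.
        E[W] = n(n+1)/4 = 10*11/4 = 27.5.
        Tie groups: |d|=1 (t=2), |d|=7 (t=4); sum(t^3 - t) = 66.
        Var[W] = n(n+1)(2n+1)/24 - sum(t^3-t)/48 = 2310/24 - 66/48 = 94.875.
        z = (W - E[W]) / sqrt(Var[W]) = (27 - 27.5) / 9.7404 = -0.0513.
        Two-sided p = 2*Phi(z) = 0.959060.
Step 6: alpha = 0.05. fail to reject H0.

W+ = 28, W- = 27, W = min = 27, p = 0.959060, fail to reject H0.
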